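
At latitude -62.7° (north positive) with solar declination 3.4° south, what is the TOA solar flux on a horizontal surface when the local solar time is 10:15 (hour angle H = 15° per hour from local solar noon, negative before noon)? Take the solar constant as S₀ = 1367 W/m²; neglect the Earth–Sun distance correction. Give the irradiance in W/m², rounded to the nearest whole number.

Hour angle H = 15° × (10.25 − 12) = -26.25°.
With φ = -62.7°, δ = -3.4°, H = -26.25°: sin φ sin δ = 0.0527, cos φ cos δ cos H = 0.4106, so cos θ_z = 0.4633.
Top-of-atmosphere irradiance = S₀ cos θ_z = 1367 × 0.4633 = 633.33 W/m².

633 W/m²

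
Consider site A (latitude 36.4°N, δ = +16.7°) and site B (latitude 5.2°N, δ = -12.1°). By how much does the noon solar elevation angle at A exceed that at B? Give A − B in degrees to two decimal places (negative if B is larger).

-2.40°

A: 90° − |36.4 − (16.7)| = 70.30°.
B: 90° − |5.2 − (-12.1)| = 72.70°.
A − B = 70.30 − 72.70 = -2.40°.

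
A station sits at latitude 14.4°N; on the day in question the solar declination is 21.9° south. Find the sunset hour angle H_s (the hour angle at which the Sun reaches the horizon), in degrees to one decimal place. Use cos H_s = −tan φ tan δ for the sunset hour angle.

cos H_s = −tan(14.4°) · tan(-21.9°) = 0.1032, so H_s = arccos(0.1032) = 84.08°.

84.1°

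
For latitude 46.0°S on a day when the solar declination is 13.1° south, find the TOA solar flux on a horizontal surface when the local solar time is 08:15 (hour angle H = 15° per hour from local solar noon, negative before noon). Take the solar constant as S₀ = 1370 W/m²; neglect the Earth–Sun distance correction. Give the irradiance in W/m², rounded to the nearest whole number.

738 W/m²

Hour angle H = 15° × (8.25 − 12) = -56.25°.
With φ = -46.0°, δ = -13.1°, H = -56.25°: sin φ sin δ = 0.1630, cos φ cos δ cos H = 0.3759, so cos θ_z = 0.5389.
Top-of-atmosphere irradiance = S₀ cos θ_z = 1370 × 0.5389 = 738.29 W/m².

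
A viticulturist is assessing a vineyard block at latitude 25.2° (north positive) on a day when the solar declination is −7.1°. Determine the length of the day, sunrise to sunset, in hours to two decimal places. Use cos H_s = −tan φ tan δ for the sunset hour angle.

11.55 hours

The sunset hour angle satisfies cos H_s = −tan φ tan δ = 0.0586, giving H_s = 86.64°.
Day length = 2 H_s / 15° h⁻¹ = 173.28° / 15 = 11.552 h.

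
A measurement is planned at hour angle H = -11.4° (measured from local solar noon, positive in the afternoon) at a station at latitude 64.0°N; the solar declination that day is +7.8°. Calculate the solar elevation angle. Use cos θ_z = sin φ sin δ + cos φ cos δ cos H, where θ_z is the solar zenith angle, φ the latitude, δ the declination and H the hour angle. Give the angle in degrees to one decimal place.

33.2°

cos θ_z = sin φ sin δ + cos φ cos δ cos H = (0.8988)(0.1357) + (0.4384)(0.9907)(0.9803) = 0.5477.
θ_z = arccos(0.5477) = 56.79°, so the elevation is 90° − 56.79° = 33.21°.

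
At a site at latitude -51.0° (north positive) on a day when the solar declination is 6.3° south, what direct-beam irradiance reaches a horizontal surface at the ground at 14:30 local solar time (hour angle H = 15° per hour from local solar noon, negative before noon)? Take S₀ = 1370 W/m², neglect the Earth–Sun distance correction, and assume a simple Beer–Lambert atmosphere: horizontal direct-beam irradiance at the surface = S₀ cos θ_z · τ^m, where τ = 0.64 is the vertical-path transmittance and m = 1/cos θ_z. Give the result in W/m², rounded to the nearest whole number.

370 W/m²

Hour angle H = 15° × (14.5 − 12) = 37.50°.
cos θ_z = sin(-51.0°) sin(-6.3°) + cos(-51.0°) cos(-6.3°) cos(37.50°) = 0.0853 + 0.4963 = 0.5816.
Air mass m = 1/cos θ_z = 1/0.5816 = 1.719; τ^m = 0.64^1.719 = 0.4643.
Surface direct beam = 1370 × 0.5816 × 0.4643 = 369.95 W/m².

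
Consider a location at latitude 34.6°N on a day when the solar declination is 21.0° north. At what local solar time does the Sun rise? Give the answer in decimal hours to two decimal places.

The sunset hour angle satisfies cos H_s = −tan φ tan δ = -0.2648, giving H_s = 105.36°.
Sunrise is at 12 − H_s/15 = 12 − 7.024 = 4.976 h local solar time.

4.98 h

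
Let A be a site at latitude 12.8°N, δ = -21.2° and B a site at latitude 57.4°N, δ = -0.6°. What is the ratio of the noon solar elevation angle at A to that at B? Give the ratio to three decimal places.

A: 90° − |12.8 − (-21.2)| = 56.00°.
B: 90° − |57.4 − (-0.6)| = 32.00°.
Ratio A/B = 56.0000 / 32.0000 = 1.7500.

1.750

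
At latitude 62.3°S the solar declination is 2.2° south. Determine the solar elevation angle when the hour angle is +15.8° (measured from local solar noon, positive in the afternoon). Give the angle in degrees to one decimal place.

cos θ_z = sin φ sin δ + cos φ cos δ cos H = (-0.8854)(-0.0384) + (0.4648)(0.9993)(0.9622) = 0.4809.
θ_z = arccos(0.4809) = 61.26°, so the elevation is 90° − 61.26° = 28.74°.

28.7°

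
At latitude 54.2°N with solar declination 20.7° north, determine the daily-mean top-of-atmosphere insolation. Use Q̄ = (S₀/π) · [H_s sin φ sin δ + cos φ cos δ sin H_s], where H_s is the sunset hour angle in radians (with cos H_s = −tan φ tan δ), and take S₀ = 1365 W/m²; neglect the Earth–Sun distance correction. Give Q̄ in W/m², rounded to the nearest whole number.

467 W/m²

The sunset hour angle satisfies cos H_s = −tan φ tan δ = -0.5239, giving H_s = 121.59°. In radians, H_s = 2.1221.
H_s sin φ sin δ = 2.1221 × 0.8111 × 0.3535 = 0.6085.
cos φ cos δ sin H_s = 0.5850 × 0.9354 × 0.8518 = 0.4661.
Q̄ = (1365/π) × (0.6085 + 0.4661) = 434.49 × 1.0746 = 466.90 W/m².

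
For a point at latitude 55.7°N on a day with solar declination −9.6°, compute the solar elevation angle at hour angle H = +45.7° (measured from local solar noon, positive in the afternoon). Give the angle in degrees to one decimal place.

With φ = 55.7°, δ = -9.6°, H = 45.70°: sin φ sin δ = -0.1378, cos φ cos δ cos H = 0.3881, so cos θ_z = 0.2503.
θ_z = arccos(0.2503) = 75.50°, so the elevation is 90° − 75.50° = 14.50°.

14.5°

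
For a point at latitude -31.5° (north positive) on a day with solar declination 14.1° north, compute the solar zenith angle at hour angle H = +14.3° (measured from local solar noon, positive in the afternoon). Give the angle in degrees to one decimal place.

47.6°

cos θ_z = sin φ sin δ + cos φ cos δ cos H = (-0.5225)(0.2436) + (0.8526)(0.9699)(0.9690) = 0.6740.
θ_z = arccos(0.6740) = 47.62°.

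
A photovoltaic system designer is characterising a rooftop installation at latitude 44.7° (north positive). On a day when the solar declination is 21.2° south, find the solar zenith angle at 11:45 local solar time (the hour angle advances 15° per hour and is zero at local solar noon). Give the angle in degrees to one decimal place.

Hour angle H = 15° × (11.75 − 12) = -3.75°.
cos θ_z = sin φ sin δ + cos φ cos δ cos H = (0.7034)(-0.3616) + (0.7108)(0.9323)(0.9979) = 0.4069.
θ_z = arccos(0.4069) = 65.99°.

66.0°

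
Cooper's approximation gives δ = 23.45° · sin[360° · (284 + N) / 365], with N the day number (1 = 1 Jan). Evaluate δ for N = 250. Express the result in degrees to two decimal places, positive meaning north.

+5.40°

360 × (284 + 250) / 365 = 526.685°; sin(526.685°) = 0.2303.
δ = 23.45 × 0.2303 = 5.401° ≈ +5.40°.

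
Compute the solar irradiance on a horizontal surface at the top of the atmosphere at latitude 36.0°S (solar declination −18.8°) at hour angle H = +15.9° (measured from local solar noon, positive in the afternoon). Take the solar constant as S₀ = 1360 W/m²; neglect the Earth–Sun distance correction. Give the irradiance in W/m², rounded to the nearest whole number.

cos θ_z = sin(-36.0°) sin(-18.8°) + cos(-36.0°) cos(-18.8°) cos(15.90°) = 0.1894 + 0.7366 = 0.9260.
Top-of-atmosphere irradiance = S₀ cos θ_z = 1360 × 0.9260 = 1259.36 W/m².

1259 W/m²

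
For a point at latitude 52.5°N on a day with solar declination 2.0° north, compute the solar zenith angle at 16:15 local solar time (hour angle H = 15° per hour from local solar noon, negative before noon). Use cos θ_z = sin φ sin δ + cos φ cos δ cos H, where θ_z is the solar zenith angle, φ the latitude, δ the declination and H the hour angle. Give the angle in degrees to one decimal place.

72.7°

Hour angle H = 15° × (16.25 − 12) = 63.75°.
cos θ_z = sin φ sin δ + cos φ cos δ cos H = (0.7934)(0.0349) + (0.6088)(0.9994)(0.4423) = 0.2968.
θ_z = arccos(0.2968) = 72.73°.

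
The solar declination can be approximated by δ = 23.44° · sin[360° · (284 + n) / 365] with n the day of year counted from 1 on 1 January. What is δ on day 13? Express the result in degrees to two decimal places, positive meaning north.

-21.59°

360 × (284 + 13) / 365 = 292.932°; sin(292.932°) = -0.9210.
δ = 23.44 × -0.9210 = -21.588° ≈ -21.59°.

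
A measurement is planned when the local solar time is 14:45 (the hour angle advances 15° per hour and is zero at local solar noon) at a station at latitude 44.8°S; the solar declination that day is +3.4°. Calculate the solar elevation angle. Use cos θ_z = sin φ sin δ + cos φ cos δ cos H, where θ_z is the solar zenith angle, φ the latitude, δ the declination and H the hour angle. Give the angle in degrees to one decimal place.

29.4°

Hour angle H = 15° × (14.75 − 12) = 41.25°.
cos θ_z = sin(-44.8°) sin(3.4°) + cos(-44.8°) cos(3.4°) cos(41.25°) = -0.0418 + 0.5325 = 0.4907.
θ_z = arccos(0.4907) = 60.61°, so the elevation is 90° − 60.61° = 29.39°.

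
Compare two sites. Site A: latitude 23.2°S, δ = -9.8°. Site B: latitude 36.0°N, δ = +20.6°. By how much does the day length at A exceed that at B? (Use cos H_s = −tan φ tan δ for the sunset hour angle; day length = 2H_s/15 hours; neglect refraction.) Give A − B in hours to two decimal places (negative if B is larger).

-1.55 h

A: H_s = arccos(−tan -23.2° · tan -9.8°) = 94.25°, so 2H_s/15 = 12.5667 h.
B: H_s = arccos(−tan 36.0° · tan 20.6°) = 105.85°, so 2H_s/15 = 14.1133 h.
A − B = 12.5667 − 14.1133 = -1.5466 h.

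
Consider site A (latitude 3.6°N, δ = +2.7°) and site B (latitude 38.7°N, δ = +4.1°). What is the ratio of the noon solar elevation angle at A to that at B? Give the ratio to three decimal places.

A: 90° − |3.6 − (2.7)| = 89.10°.
B: 90° − |38.7 − (4.1)| = 55.40°.
Ratio A/B = 89.1000 / 55.4000 = 1.6083.

1.608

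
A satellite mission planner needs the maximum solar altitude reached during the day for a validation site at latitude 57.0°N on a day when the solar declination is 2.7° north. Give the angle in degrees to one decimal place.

At local solar noon the hour angle is zero, so the elevation is 90° − |φ − δ| = 90° − |57.0° − (2.7°)| = 90° − 54.3° = 35.7°.

35.7°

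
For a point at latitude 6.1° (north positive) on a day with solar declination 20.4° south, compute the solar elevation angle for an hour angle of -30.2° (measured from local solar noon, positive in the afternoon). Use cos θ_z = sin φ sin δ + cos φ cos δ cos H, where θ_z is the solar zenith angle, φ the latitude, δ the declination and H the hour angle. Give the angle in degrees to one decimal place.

With φ = 6.1°, δ = -20.4°, H = -30.20°: sin φ sin δ = -0.0370, cos φ cos δ cos H = 0.8055, so cos θ_z = 0.7685.
θ_z = arccos(0.7685) = 39.78°, so the elevation is 90° − 39.78° = 50.22°.

50.2°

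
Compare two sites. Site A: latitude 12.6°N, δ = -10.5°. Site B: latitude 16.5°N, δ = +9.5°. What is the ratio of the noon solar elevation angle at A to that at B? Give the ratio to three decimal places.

0.806

A: 90° − |12.6 − (-10.5)| = 66.90°.
B: 90° − |16.5 − (9.5)| = 83.00°.
Ratio A/B = 66.9000 / 83.0000 = 0.8060.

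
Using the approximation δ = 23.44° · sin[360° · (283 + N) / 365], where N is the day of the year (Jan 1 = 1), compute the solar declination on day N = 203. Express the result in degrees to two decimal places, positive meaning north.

+20.43°

360 × (283 + 203) / 365 = 479.342°; sin(479.342°) = 0.8717.
δ = 23.44 × 0.8717 = 20.433° ≈ +20.43°.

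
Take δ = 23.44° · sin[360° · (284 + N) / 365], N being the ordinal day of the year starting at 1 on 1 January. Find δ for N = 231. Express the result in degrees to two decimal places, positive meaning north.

360 × (284 + 231) / 365 = 507.945°; sin(507.945°) = 0.5307.
δ = 23.44 × 0.5307 = 12.440° ≈ +12.44°.

+12.44°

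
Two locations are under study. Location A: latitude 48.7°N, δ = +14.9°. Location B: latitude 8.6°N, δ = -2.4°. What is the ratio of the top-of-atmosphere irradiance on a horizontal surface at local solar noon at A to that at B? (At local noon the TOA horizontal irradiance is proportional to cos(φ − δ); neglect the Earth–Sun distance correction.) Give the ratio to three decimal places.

0.847

A: cos θ_z = cos(48.7° − (14.9°)) = 0.8310.
B: cos θ_z = cos(8.6° − (-2.4°)) = 0.9816.
Ratio A/B = 0.8310 / 0.9816 = 0.8466.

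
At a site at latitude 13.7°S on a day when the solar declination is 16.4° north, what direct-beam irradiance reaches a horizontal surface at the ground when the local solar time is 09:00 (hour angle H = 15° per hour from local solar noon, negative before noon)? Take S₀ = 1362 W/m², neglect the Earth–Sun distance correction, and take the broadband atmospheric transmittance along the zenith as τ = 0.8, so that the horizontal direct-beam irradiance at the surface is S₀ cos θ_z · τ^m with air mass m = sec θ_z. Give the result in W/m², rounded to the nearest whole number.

553 W/m²

Hour angle H = 15° × (9 − 12) = -45.00°.
cos θ_z = sin φ sin δ + cos φ cos δ cos H = (-0.2368)(0.2823) + (0.9715)(0.9593)(0.7071) = 0.5921.
Air mass m = 1/cos θ_z = 1/0.5921 = 1.689; τ^m = 0.8^1.689 = 0.6860.
Surface direct beam = 1362 × 0.5921 × 0.6860 = 553.22 W/m².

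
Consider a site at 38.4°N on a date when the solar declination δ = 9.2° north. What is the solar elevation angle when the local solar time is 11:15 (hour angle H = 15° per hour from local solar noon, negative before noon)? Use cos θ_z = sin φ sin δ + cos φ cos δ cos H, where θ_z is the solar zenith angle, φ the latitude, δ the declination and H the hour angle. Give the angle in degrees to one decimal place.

59.1°

Hour angle H = 15° × (11.25 − 12) = -11.25°.
With φ = 38.4°, δ = 9.2°, H = -11.25°: sin φ sin δ = 0.0993, cos φ cos δ cos H = 0.7587, so cos θ_z = 0.8580.
θ_z = arccos(0.8580) = 30.91°, so the elevation is 90° − 30.91° = 59.09°.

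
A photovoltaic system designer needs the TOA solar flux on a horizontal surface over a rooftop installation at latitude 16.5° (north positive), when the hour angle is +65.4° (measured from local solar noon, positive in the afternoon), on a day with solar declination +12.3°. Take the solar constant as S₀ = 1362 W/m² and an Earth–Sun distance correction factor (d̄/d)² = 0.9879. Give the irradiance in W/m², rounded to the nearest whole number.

cos θ_z = sin φ sin δ + cos φ cos δ cos H = (0.2840)(0.2130) + (0.9588)(0.9770)(0.4163) = 0.4505.
Top-of-atmosphere irradiance = S₀ (d̄/d)² cos θ_z = 1362 × 0.9879 × 0.4505 = 606.16 W/m².

606 W/m²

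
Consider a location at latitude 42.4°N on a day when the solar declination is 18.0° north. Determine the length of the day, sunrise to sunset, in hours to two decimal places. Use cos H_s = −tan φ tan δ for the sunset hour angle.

14.30 hours

−tan φ tan δ = −(0.9131)(0.3249) = -0.2967; H_s = arccos(-0.2967) = 107.26°.
Day length = 2 H_s / 15° h⁻¹ = 214.52° / 15 = 14.301 h.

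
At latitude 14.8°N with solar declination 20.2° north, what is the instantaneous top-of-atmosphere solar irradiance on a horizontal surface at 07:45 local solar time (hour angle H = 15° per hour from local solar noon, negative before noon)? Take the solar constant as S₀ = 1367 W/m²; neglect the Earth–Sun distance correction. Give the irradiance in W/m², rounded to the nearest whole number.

Hour angle H = 15° × (7.75 − 12) = -63.75°.
cos θ_z = sin(14.8°) sin(20.2°) + cos(14.8°) cos(20.2°) cos(-63.75°) = 0.0882 + 0.4013 = 0.4895.
Top-of-atmosphere irradiance = S₀ cos θ_z = 1367 × 0.4895 = 669.15 W/m².

669 W/m²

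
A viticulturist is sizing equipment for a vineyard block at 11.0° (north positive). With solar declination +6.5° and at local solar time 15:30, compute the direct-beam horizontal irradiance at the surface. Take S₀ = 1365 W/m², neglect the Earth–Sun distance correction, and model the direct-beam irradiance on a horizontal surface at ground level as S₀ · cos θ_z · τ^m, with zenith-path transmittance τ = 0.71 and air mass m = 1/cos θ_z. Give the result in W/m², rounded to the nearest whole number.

Hour angle H = 15° × (15.5 − 12) = 52.50°.
cos θ_z = sin(11.0°) sin(6.5°) + cos(11.0°) cos(6.5°) cos(52.50°) = 0.0216 + 0.5937 = 0.6153.
Air mass m = 1/cos θ_z = 1/0.6153 = 1.625; τ^m = 0.71^1.625 = 0.5732.
Surface direct beam = 1365 × 0.6153 × 0.5732 = 481.42 W/m².

481 W/m²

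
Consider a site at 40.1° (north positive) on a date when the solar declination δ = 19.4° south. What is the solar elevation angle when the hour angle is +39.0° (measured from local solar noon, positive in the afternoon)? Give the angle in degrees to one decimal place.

With φ = 40.1°, δ = -19.4°, H = 39.00°: sin φ sin δ = -0.2140, cos φ cos δ cos H = 0.5607, so cos θ_z = 0.3467.
θ_z = arccos(0.3467) = 69.71°, so the elevation is 90° − 69.71° = 20.29°.

20.3°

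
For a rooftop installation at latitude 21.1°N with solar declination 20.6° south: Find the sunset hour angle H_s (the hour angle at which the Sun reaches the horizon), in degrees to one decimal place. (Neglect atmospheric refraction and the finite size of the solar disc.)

cos H_s = −tan(21.1°) · tan(-20.6°) = 0.1450, so H_s = arccos(0.1450) = 81.66°.

81.7°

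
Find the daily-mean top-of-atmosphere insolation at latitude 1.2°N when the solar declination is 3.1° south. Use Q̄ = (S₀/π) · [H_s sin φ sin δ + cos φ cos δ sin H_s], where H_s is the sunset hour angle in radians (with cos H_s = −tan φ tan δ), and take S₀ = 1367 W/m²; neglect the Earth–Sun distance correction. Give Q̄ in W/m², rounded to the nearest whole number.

434 W/m²

cos H_s = −tan(1.2°) · tan(-3.1°) = 0.0011, so H_s = arccos(0.0011) = 89.94°. In radians, H_s = 1.5697.
H_s sin φ sin δ = 1.5697 × 0.0209 × -0.0541 = -0.0018.
cos φ cos δ sin H_s = 0.9998 × 0.9985 × 1.0000 = 0.9983.
Q̄ = (1367/π) × (-0.0018 + 0.9983) = 435.13 × 0.9965 = 433.61 W/m².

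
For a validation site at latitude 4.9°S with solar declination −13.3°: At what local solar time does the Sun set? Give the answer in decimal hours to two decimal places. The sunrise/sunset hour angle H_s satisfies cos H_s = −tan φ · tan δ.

18.08 h

−tan φ tan δ = −(-0.0857)(-0.2364) = -0.0203; H_s = arccos(-0.0203) = 91.16°.
Sunset is at 12 + H_s/15 = 12 + 6.077 = 18.077 h local solar time.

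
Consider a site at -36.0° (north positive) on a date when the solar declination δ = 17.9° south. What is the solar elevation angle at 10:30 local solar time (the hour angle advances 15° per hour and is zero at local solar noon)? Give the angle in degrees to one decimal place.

Hour angle H = 15° × (10.5 − 12) = -22.50°.
cos θ_z = sin φ sin δ + cos φ cos δ cos H = (-0.5878)(-0.3074) + (0.8090)(0.9516)(0.9239) = 0.8919.
θ_z = arccos(0.8919) = 26.89°, so the elevation is 90° − 26.89° = 63.11°.

63.1°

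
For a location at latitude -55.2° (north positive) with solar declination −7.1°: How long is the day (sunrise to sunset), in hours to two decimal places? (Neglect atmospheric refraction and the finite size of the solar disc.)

13.38 hours

−tan φ tan δ = −(-1.4388)(-0.1246) = -0.1793; H_s = arccos(-0.1793) = 100.33°.
Day length = 2 H_s / 15° h⁻¹ = 200.66° / 15 = 13.377 h.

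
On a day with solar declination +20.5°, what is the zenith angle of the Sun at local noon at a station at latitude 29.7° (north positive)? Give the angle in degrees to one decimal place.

9.2°

At local solar noon the hour angle is zero, so the zenith angle is |φ − δ| = |29.7° − (20.5°)| = 9.2°.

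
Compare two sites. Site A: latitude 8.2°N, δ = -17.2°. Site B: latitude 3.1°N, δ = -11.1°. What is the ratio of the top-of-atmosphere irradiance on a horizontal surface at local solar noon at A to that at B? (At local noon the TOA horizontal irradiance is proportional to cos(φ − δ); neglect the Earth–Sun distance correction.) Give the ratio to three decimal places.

0.932

A: cos θ_z = cos(8.2° − (-17.2°)) = 0.9033.
B: cos θ_z = cos(3.1° − (-11.1°)) = 0.9694.
Ratio A/B = 0.9033 / 0.9694 = 0.9318.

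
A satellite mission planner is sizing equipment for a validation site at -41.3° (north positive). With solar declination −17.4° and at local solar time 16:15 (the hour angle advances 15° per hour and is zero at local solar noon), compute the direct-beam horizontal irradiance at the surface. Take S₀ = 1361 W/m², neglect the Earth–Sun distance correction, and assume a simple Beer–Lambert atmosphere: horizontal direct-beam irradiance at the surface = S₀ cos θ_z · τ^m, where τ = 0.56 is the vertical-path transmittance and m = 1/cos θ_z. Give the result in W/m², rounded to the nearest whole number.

227 W/m²

Hour angle H = 15° × (16.25 − 12) = 63.75°.
cos θ_z = sin φ sin δ + cos φ cos δ cos H = (-0.6600)(-0.2990) + (0.7513)(0.9542)(0.4423) = 0.5144.
Air mass m = 1/cos θ_z = 1/0.5144 = 1.944; τ^m = 0.56^1.944 = 0.3239.
Surface direct beam = 1361 × 0.5144 × 0.3239 = 226.76 W/m².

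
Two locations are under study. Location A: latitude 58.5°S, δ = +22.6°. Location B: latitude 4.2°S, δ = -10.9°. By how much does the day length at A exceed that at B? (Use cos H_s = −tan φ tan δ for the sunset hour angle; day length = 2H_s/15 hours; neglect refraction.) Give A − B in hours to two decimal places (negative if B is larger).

A: H_s = arccos(−tan -58.5° · tan 22.6°) = 47.21°, so 2H_s/15 = 6.2947 h.
B: H_s = arccos(−tan -4.2° · tan -10.9°) = 90.81°, so 2H_s/15 = 12.1080 h.
A − B = 6.2947 − 12.1080 = -5.8133 h.

-5.81 h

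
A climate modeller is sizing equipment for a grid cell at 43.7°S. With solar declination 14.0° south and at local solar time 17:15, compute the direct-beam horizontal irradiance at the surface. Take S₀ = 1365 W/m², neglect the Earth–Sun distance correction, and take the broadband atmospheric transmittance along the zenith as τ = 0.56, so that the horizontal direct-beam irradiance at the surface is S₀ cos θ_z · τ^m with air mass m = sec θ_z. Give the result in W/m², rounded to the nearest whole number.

62 W/m²

Hour angle H = 15° × (17.25 − 12) = 78.75°.
cos θ_z = sin(-43.7°) sin(-14.0°) + cos(-43.7°) cos(-14.0°) cos(78.75°) = 0.1671 + 0.1369 = 0.3040.
Air mass m = 1/cos θ_z = 1/0.3040 = 3.289; τ^m = 0.56^3.289 = 0.1485.
Surface direct beam = 1365 × 0.3040 × 0.1485 = 61.62 W/m².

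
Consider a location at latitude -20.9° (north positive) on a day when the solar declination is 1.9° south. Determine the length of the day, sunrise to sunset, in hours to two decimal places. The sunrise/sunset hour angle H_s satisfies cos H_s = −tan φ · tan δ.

12.10 hours

cos H_s = −tan(-20.9°) · tan(-1.9°) = -0.0127, so H_s = arccos(-0.0127) = 90.73°.
Day length = 2 H_s / 15° h⁻¹ = 181.46° / 15 = 12.097 h.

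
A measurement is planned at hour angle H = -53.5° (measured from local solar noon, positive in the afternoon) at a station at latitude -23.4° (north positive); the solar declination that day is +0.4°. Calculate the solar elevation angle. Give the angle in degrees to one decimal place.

32.9°

cos θ_z = sin φ sin δ + cos φ cos δ cos H = (-0.3971)(0.0070) + (0.9178)(1.0000)(0.5948) = 0.5431.
θ_z = arccos(0.5431) = 57.11°, so the elevation is 90° − 57.11° = 32.89°.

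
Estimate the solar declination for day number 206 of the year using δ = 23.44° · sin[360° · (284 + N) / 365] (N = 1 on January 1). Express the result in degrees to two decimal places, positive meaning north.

+19.59°

360 × (284 + 206) / 365 = 483.288°; sin(483.288°) = 0.8359.
δ = 23.44 × 0.8359 = 19.593° ≈ +19.59°.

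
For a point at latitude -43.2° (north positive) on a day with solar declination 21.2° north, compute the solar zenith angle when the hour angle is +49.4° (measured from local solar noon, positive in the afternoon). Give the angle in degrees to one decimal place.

78.8°

With φ = -43.2°, δ = 21.2°, H = 49.40°: sin φ sin δ = -0.2475, cos φ cos δ cos H = 0.4423, so cos θ_z = 0.1948.
θ_z = arccos(0.1948) = 78.77°.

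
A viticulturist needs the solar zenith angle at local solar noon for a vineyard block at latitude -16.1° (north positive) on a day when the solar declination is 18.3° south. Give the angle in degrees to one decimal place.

2.2°

At local solar noon the hour angle is zero, so the zenith angle is |φ − δ| = |-16.1° − (-18.3°)| = 2.2°.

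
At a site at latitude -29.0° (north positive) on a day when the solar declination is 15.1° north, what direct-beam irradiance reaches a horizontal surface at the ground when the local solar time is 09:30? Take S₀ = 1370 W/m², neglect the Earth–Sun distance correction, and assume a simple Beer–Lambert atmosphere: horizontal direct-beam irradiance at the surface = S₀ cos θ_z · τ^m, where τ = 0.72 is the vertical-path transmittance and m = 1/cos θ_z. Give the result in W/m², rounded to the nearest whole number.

Hour angle H = 15° × (9.5 − 12) = -37.50°.
cos θ_z = sin φ sin δ + cos φ cos δ cos H = (-0.4848)(0.2605) + (0.8746)(0.9655)(0.7934) = 0.5437.
Air mass m = 1/cos θ_z = 1/0.5437 = 1.839; τ^m = 0.72^1.839 = 0.5466.
Surface direct beam = 1370 × 0.5437 × 0.5466 = 407.15 W/m².

407 W/m²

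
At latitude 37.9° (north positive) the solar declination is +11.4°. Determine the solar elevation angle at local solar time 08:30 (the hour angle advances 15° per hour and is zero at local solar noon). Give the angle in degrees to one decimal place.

36.3°

Hour angle H = 15° × (8.5 − 12) = -52.50°.
With φ = 37.9°, δ = 11.4°, H = -52.50°: sin φ sin δ = 0.1214, cos φ cos δ cos H = 0.4709, so cos θ_z = 0.5923.
θ_z = arccos(0.5923) = 53.68°, so the elevation is 90° − 53.68° = 36.32°.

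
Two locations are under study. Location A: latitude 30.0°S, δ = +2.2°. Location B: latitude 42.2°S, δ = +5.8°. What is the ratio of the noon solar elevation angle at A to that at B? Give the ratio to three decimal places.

A: 90° − |-30.0 − (2.2)| = 57.80°.
B: 90° − |-42.2 − (5.8)| = 42.00°.
Ratio A/B = 57.8000 / 42.0000 = 1.3762.

1.376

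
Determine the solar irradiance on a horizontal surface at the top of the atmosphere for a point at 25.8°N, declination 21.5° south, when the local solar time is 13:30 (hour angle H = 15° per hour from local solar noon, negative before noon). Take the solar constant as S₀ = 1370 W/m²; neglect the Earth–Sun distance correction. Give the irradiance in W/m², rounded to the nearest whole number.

842 W/m²

Hour angle H = 15° × (13.5 − 12) = 22.50°.
cos θ_z = sin(25.8°) sin(-21.5°) + cos(25.8°) cos(-21.5°) cos(22.50°) = -0.1595 + 0.7739 = 0.6144.
Top-of-atmosphere irradiance = S₀ cos θ_z = 1370 × 0.6144 = 841.73 W/m².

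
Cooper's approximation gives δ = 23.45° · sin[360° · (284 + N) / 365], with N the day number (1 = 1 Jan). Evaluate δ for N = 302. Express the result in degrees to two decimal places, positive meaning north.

-14.43°

360 × (284 + 302) / 365 = 577.973°; sin(577.973°) = -0.6153.
δ = 23.45 × -0.6153 = -14.429° ≈ -14.43°.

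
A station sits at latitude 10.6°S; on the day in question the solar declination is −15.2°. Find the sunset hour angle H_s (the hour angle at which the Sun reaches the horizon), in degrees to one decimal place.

92.9°

−tan φ tan δ = −(-0.1871)(-0.2717) = -0.0508; H_s = arccos(-0.0508) = 92.91°.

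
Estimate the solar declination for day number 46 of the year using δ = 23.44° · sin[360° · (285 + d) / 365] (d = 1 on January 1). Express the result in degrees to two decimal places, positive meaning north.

360 × (285 + 46) / 365 = 326.466°; sin(326.466°) = -0.5524.
δ = 23.44 × -0.5524 = -12.948° ≈ -12.95°.

-12.95°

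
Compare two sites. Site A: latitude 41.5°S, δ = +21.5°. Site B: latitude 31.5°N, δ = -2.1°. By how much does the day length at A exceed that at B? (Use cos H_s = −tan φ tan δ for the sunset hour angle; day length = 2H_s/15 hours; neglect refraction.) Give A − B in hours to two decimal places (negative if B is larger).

A: H_s = arccos(−tan -41.5° · tan 21.5°) = 69.60°, so 2H_s/15 = 9.2800 h.
B: H_s = arccos(−tan 31.5° · tan -2.1°) = 88.71°, so 2H_s/15 = 11.8280 h.
A − B = 9.2800 − 11.8280 = -2.5480 h.

-2.55 h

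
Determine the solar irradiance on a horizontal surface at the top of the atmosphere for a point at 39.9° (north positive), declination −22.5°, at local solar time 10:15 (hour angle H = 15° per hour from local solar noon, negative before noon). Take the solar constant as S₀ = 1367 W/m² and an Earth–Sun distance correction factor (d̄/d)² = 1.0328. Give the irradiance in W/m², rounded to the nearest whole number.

551 W/m²

Hour angle H = 15° × (10.25 − 12) = -26.25°.
With φ = 39.9°, δ = -22.5°, H = -26.25°: sin φ sin δ = -0.2455, cos φ cos δ cos H = 0.6357, so cos θ_z = 0.3902.
Top-of-atmosphere irradiance = S₀ (d̄/d)² cos θ_z = 1367 × 1.0328 × 0.3902 = 550.90 W/m².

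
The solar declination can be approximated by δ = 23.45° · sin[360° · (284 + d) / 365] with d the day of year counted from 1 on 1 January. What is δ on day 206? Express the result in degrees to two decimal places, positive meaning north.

360 × (284 + 206) / 365 = 483.288°; sin(483.288°) = 0.8359.
δ = 23.45 × 0.8359 = 19.602° ≈ +19.60°.

+19.60°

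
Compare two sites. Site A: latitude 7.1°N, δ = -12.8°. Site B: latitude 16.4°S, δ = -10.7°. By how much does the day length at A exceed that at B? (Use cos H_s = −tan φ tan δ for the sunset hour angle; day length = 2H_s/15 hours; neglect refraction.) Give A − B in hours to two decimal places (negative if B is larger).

A: H_s = arccos(−tan 7.1° · tan -12.8°) = 88.38°, so 2H_s/15 = 11.7840 h.
B: H_s = arccos(−tan -16.4° · tan -10.7°) = 93.19°, so 2H_s/15 = 12.4253 h.
A − B = 11.7840 − 12.4253 = -0.6413 h.

-0.64 h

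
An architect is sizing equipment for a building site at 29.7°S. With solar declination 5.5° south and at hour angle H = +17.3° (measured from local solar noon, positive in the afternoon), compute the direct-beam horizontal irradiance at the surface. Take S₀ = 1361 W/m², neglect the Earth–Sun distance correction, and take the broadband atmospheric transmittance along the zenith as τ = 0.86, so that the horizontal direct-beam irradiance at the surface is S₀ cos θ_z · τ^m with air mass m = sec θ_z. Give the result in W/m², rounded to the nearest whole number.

1000 W/m²

cos θ_z = sin φ sin δ + cos φ cos δ cos H = (-0.4955)(-0.0958) + (0.8686)(0.9954)(0.9548) = 0.8730.
Air mass m = 1/cos θ_z = 1/0.8730 = 1.145; τ^m = 0.86^1.145 = 0.8414.
Surface direct beam = 1361 × 0.8730 × 0.8414 = 999.71 W/m².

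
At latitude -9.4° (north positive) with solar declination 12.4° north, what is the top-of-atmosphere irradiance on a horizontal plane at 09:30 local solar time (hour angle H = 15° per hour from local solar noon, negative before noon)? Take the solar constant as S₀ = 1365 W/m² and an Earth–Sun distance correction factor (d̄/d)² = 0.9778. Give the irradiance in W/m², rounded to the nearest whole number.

973 W/m²

Hour angle H = 15° × (9.5 − 12) = -37.50°.
With φ = -9.4°, δ = 12.4°, H = -37.50°: sin φ sin δ = -0.0351, cos φ cos δ cos H = 0.7644, so cos θ_z = 0.7293.
Top-of-atmosphere irradiance = S₀ (d̄/d)² cos θ_z = 1365 × 0.9778 × 0.7293 = 973.39 W/m².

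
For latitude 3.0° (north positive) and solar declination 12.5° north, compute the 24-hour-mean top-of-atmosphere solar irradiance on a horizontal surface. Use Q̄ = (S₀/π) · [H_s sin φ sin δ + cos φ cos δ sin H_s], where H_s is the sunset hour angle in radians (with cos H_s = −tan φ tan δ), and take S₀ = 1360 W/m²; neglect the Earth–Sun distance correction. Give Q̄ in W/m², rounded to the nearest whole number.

430 W/m²

cos H_s = −tan(3.0°) · tan(12.5°) = -0.0116, so H_s = arccos(-0.0116) = 90.66°. In radians, H_s = 1.5823.
H_s sin φ sin δ = 1.5823 × 0.0523 × 0.2164 = 0.0179.
cos φ cos δ sin H_s = 0.9986 × 0.9763 × 0.9999 = 0.9748.
Q̄ = (1360/π) × (0.0179 + 0.9748) = 432.90 × 0.9927 = 429.74 W/m².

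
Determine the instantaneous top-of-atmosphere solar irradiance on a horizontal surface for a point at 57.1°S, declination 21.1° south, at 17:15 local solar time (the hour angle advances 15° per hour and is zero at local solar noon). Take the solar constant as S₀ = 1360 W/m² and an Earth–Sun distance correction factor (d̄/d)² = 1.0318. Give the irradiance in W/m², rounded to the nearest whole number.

Hour angle H = 15° × (17.25 − 12) = 78.75°.
With φ = -57.1°, δ = -21.1°, H = 78.75°: sin φ sin δ = 0.3023, cos φ cos δ cos H = 0.0989, so cos θ_z = 0.4012.
Top-of-atmosphere irradiance = S₀ (d̄/d)² cos θ_z = 1360 × 1.0318 × 0.4012 = 562.98 W/m².

563 W/m²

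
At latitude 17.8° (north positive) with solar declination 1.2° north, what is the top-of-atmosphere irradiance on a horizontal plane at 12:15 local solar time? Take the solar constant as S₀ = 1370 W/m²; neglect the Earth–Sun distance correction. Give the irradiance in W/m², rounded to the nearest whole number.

Hour angle H = 15° × (12.25 − 12) = 3.75°.
cos θ_z = sin φ sin δ + cos φ cos δ cos H = (0.3057)(0.0209) + (0.9521)(0.9998)(0.9979) = 0.9563.
Top-of-atmosphere irradiance = S₀ cos θ_z = 1370 × 0.9563 = 1310.13 W/m².

1310 W/m²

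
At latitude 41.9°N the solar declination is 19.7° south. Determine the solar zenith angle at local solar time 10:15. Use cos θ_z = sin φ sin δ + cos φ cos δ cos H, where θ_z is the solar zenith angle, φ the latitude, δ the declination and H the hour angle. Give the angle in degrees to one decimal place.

Hour angle H = 15° × (10.25 − 12) = -26.25°.
With φ = 41.9°, δ = -19.7°, H = -26.25°: sin φ sin δ = -0.2251, cos φ cos δ cos H = 0.6285, so cos θ_z = 0.4034.
θ_z = arccos(0.4034) = 66.21°.

66.2°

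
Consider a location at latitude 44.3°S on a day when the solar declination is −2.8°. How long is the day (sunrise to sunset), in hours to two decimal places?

−tan φ tan δ = −(-0.9759)(-0.0489) = -0.0477; H_s = arccos(-0.0477) = 92.73°.
Day length = 2 H_s / 15° h⁻¹ = 185.46° / 15 = 12.364 h.

12.36 hours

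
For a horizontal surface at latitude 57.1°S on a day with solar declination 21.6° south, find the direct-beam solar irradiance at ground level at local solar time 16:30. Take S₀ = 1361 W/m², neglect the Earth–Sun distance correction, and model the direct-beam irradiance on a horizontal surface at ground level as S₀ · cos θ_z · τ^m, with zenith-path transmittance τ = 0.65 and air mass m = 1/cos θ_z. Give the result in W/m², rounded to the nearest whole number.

290 W/m²

Hour angle H = 15° × (16.5 − 12) = 67.50°.
With φ = -57.1°, δ = -21.6°, H = 67.50°: sin φ sin δ = 0.3091, cos φ cos δ cos H = 0.1933, so cos θ_z = 0.5024.
Air mass m = 1/cos θ_z = 1/0.5024 = 1.990; τ^m = 0.65^1.990 = 0.4243.
Surface direct beam = 1361 × 0.5024 × 0.4243 = 290.12 W/m².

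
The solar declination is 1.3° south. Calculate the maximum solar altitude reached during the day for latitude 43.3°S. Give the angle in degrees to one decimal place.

48.0°

At local solar noon the hour angle is zero, so the elevation is 90° − |φ − δ| = 90° − |-43.3° − (-1.3°)| = 90° − 42.0° = 48.0°.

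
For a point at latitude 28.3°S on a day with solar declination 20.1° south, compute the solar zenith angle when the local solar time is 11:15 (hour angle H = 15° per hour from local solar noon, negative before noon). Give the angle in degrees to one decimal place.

13.1°

Hour angle H = 15° × (11.25 − 12) = -11.25°.
cos θ_z = sin(-28.3°) sin(-20.1°) + cos(-28.3°) cos(-20.1°) cos(-11.25°) = 0.1629 + 0.8110 = 0.9739.
θ_z = arccos(0.9739) = 13.12°.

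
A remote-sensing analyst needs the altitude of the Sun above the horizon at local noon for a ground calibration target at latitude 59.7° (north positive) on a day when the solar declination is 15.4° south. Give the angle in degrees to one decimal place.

At local solar noon the hour angle is zero, so the elevation is 90° − |φ − δ| = 90° − |59.7° − (-15.4°)| = 90° − 75.1° = 14.9°.

14.9°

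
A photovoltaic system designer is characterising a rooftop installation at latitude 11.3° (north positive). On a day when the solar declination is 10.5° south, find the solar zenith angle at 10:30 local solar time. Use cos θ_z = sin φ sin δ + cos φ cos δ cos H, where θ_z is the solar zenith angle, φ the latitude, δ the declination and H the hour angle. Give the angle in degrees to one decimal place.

Hour angle H = 15° × (10.5 − 12) = -22.50°.
cos θ_z = sin(11.3°) sin(-10.5°) + cos(11.3°) cos(-10.5°) cos(-22.50°) = -0.0357 + 0.8908 = 0.8551.
θ_z = arccos(0.8551) = 31.23°.

31.2°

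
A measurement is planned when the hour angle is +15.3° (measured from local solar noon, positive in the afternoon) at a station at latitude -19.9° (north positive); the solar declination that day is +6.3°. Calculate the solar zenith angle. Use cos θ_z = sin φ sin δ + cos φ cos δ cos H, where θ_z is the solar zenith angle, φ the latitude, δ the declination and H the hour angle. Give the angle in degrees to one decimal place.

30.2°

With φ = -19.9°, δ = 6.3°, H = 15.30°: sin φ sin δ = -0.0374, cos φ cos δ cos H = 0.9015, so cos θ_z = 0.8641.
θ_z = arccos(0.8641) = 30.22°.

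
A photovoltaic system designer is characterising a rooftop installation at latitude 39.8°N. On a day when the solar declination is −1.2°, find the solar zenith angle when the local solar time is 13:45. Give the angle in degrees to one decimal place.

Hour angle H = 15° × (13.75 − 12) = 26.25°.
cos θ_z = sin φ sin δ + cos φ cos δ cos H = (0.6401)(-0.0209) + (0.7683)(0.9998)(0.8969) = 0.6756.
θ_z = arccos(0.6756) = 47.50°.

47.5°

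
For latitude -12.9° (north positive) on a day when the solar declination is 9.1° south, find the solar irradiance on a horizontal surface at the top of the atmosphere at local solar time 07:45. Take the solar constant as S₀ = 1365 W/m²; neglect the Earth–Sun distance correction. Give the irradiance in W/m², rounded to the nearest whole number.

629 W/m²

Hour angle H = 15° × (7.75 − 12) = -63.75°.
cos θ_z = sin φ sin δ + cos φ cos δ cos H = (-0.2233)(-0.1582) + (0.9748)(0.9874)(0.4423) = 0.4610.
Top-of-atmosphere irradiance = S₀ cos θ_z = 1365 × 0.4610 = 629.26 W/m².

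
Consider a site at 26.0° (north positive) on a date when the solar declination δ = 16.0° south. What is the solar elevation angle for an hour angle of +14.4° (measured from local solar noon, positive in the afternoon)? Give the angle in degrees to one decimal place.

cos θ_z = sin φ sin δ + cos φ cos δ cos H = (0.4384)(-0.2756) + (0.8988)(0.9613)(0.9686) = 0.7161.
θ_z = arccos(0.7161) = 44.27°, so the elevation is 90° − 44.27° = 45.73°.

45.7°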